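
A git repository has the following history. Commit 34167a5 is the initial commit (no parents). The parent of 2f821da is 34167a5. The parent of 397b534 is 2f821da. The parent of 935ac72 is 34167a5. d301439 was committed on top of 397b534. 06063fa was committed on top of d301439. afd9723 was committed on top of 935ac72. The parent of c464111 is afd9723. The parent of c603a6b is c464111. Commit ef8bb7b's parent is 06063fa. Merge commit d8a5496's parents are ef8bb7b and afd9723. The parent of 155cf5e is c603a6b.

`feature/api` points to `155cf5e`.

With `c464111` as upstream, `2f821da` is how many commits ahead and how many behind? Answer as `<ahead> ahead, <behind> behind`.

Reachable from 2f821da: {2f821da, 34167a5}.
Reachable from c464111: {34167a5, 935ac72, afd9723, c464111}.
Only in 2f821da's history (ahead): {2f821da} — 1.
Only in c464111's history (behind): {935ac72, afd9723, c464111} — 3.

1 ahead, 3 behind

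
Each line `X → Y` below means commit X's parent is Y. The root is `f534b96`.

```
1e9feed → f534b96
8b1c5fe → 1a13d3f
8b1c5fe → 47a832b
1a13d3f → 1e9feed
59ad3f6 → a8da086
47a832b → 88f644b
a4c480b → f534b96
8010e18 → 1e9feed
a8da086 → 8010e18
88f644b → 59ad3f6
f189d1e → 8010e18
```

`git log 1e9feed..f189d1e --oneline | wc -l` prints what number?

2

Reachable from f189d1e: {1e9feed, 8010e18, f189d1e, f534b96}.
Reachable from 1e9feed: {1e9feed, f534b96}.
In f189d1e's history but not 1e9feed's: {8010e18, f189d1e} — 2 commits.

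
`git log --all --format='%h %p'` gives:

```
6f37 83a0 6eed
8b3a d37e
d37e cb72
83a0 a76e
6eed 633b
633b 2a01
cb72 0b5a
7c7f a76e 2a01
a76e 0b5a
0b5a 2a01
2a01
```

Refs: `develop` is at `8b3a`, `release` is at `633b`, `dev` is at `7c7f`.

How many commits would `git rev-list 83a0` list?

4

Walking parent pointers from 83a0: reachable set = {0b5a, 2a01, 83a0, a76e}.
That is 4 commits.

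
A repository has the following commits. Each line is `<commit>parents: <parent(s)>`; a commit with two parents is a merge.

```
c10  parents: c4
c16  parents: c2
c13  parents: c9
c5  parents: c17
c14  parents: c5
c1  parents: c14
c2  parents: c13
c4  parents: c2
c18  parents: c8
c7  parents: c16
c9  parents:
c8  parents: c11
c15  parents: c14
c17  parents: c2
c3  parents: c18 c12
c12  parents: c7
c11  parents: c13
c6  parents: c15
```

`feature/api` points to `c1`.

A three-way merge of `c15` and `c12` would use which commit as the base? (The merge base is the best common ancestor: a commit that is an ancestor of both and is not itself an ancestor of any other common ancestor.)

c2

Ancestors of c15: {c13, c14, c15, c17, c2, c5, c9}.
Ancestors of c12: {c12, c13, c16, c2, c7, c9}.
Common ancestors: {c13, c2, c9}.
Among these, c2 is not an ancestor of any other common ancestor — it is the merge base.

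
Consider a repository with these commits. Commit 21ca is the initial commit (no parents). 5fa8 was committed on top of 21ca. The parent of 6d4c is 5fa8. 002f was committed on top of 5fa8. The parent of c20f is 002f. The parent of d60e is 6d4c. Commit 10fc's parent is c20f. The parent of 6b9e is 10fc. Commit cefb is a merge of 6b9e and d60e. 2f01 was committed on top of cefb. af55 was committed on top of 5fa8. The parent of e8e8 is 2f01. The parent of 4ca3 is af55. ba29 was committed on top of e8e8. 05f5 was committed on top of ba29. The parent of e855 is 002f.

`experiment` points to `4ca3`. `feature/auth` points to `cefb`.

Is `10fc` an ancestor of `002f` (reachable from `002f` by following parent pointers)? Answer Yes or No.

No

Ancestors of 002f: {002f, 21ca, 5fa8}.
10fc is not in that set, so it is not an ancestor of 002f.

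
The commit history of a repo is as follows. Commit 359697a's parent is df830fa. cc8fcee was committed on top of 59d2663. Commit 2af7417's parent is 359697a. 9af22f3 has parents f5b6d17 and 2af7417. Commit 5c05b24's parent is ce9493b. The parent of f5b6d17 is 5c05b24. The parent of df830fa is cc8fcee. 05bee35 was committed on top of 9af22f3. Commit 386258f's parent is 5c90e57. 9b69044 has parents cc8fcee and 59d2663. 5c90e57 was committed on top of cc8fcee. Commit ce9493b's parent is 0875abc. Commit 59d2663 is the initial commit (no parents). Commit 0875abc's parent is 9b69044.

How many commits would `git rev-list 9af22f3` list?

Walking parent pointers from 9af22f3: reachable set = {0875abc, 2af7417, 359697a, 59d2663, 5c05b24, 9af22f3, 9b69044, cc8fcee, ce9493b, df830fa, f5b6d17}.
That is 11 commits.

11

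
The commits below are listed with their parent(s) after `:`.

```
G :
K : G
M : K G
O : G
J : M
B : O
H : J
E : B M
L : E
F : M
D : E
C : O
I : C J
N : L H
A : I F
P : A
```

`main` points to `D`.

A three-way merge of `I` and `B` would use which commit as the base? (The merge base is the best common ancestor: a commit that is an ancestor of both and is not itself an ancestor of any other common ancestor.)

Ancestors of I: {C, G, I, J, K, M, O}.
Ancestors of B: {B, G, O}.
Common ancestors: {G, O}.
Among these, O is not an ancestor of any other common ancestor — it is the merge base.

O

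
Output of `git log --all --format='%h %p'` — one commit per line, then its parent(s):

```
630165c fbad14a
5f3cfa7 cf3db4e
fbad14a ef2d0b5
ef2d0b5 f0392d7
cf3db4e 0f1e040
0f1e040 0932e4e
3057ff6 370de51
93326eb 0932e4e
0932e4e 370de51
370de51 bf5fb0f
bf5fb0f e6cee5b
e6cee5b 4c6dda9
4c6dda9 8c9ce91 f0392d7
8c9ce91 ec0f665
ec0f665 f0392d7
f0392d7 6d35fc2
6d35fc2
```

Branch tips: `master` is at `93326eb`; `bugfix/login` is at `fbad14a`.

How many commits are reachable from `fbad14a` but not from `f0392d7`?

Reachable from fbad14a: {6d35fc2, ef2d0b5, f0392d7, fbad14a}.
Reachable from f0392d7: {6d35fc2, f0392d7}.
In fbad14a's history but not f0392d7's: {ef2d0b5, fbad14a} — 2 commits.

2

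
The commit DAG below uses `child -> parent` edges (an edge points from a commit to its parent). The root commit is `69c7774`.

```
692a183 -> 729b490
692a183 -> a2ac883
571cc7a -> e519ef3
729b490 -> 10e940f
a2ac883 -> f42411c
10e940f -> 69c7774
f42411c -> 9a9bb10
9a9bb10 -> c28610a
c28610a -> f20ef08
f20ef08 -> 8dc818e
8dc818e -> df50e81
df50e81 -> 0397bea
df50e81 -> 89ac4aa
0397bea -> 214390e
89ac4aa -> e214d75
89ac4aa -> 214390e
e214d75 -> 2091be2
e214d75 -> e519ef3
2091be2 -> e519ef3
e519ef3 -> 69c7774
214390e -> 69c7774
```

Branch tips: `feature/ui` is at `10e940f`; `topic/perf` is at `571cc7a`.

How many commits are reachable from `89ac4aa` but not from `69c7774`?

Reachable from 89ac4aa: {2091be2, 214390e, 69c7774, 89ac4aa, e214d75, e519ef3}.
Reachable from 69c7774: {69c7774}.
In 89ac4aa's history but not 69c7774's: {2091be2, 214390e, 89ac4aa, e214d75, e519ef3} — 5 commits.

5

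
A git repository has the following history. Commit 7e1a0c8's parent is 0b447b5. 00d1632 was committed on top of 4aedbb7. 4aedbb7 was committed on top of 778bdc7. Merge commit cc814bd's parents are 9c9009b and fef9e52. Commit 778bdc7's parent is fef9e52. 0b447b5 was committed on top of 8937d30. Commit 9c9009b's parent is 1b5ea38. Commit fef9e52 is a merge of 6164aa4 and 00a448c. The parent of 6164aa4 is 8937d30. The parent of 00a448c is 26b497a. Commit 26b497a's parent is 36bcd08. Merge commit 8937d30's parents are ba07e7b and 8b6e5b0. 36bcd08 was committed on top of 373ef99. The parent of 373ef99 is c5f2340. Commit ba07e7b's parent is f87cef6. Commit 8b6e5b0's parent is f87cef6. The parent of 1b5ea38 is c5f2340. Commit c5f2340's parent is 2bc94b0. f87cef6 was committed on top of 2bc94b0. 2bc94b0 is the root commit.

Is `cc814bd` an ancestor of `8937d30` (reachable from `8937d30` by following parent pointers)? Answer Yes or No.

No

Ancestors of 8937d30: {2bc94b0, 8937d30, 8b6e5b0, ba07e7b, f87cef6}.
cc814bd is not in that set, so it is not an ancestor of 8937d30.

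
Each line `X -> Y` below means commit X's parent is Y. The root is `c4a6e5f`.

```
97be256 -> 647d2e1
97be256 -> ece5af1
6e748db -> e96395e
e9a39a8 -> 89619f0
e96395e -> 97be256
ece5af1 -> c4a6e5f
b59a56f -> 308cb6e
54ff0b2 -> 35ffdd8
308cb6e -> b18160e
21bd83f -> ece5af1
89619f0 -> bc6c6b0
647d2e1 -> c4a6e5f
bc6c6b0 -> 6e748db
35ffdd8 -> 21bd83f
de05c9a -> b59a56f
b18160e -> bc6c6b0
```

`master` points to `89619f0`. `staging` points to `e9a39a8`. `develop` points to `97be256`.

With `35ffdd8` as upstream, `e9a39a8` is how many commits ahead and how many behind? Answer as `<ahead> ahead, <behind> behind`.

7 ahead, 2 behind

Reachable from e9a39a8: {647d2e1, 6e748db, 89619f0, 97be256, bc6c6b0, c4a6e5f, e96395e, e9a39a8, ece5af1}.
Reachable from 35ffdd8: {21bd83f, 35ffdd8, c4a6e5f, ece5af1}.
Only in e9a39a8's history (ahead): {647d2e1, 6e748db, 89619f0, 97be256, bc6c6b0, e96395e, e9a39a8} — 7.
Only in 35ffdd8's history (behind): {21bd83f, 35ffdd8} — 2.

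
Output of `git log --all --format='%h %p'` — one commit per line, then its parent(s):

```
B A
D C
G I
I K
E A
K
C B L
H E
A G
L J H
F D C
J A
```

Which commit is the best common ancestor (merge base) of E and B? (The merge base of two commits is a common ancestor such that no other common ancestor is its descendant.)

Ancestors of E: {A, E, G, I, K}.
Ancestors of B: {A, B, G, I, K}.
Common ancestors: {A, G, I, K}.
Among these, A is not an ancestor of any other common ancestor — it is the merge base.

A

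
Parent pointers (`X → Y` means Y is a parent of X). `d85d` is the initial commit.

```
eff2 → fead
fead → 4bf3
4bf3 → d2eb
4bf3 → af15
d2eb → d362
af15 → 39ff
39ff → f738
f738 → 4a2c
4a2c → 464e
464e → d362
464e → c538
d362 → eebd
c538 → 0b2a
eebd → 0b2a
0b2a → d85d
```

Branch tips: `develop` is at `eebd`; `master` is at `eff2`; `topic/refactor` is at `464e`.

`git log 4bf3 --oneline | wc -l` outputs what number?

12

Walking parent pointers from 4bf3: reachable set = {0b2a, 39ff, 464e, 4a2c, 4bf3, af15, c538, d2eb, d362, d85d, eebd, f738}.
That is 12 commits.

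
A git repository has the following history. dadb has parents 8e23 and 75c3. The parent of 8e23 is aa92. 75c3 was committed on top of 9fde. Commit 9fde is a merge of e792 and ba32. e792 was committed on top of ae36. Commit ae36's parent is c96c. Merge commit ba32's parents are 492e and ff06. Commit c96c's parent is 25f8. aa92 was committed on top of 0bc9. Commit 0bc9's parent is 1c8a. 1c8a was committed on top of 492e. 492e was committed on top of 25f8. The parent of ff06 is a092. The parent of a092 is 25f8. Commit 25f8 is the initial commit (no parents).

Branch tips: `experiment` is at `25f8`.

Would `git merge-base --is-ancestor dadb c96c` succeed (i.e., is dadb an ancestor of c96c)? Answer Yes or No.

Ancestors of c96c: {25f8, c96c}.
dadb is not in that set, so it is not an ancestor of c96c.

No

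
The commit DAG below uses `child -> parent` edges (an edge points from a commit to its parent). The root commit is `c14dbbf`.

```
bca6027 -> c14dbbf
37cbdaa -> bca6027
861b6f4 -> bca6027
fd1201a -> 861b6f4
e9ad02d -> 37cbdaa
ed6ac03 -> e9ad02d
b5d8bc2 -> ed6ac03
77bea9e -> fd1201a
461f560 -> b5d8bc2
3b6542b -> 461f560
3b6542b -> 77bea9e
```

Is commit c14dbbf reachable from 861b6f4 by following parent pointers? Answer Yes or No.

Ancestors of 861b6f4 (commits reachable by following parents): {861b6f4, bca6027, c14dbbf}.
c14dbbf is in that set, so it is an ancestor of 861b6f4.

Yes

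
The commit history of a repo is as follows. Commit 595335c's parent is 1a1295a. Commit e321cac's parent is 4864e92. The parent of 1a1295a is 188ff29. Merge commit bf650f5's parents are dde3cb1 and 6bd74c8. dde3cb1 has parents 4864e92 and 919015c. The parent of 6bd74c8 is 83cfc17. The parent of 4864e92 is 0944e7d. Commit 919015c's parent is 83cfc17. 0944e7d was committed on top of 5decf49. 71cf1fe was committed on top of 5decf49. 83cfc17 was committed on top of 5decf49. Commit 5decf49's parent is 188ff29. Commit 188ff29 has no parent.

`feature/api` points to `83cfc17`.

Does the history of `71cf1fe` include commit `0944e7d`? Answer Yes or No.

No

Ancestors of 71cf1fe: {188ff29, 5decf49, 71cf1fe}.
0944e7d is not in that set, so it is not an ancestor of 71cf1fe.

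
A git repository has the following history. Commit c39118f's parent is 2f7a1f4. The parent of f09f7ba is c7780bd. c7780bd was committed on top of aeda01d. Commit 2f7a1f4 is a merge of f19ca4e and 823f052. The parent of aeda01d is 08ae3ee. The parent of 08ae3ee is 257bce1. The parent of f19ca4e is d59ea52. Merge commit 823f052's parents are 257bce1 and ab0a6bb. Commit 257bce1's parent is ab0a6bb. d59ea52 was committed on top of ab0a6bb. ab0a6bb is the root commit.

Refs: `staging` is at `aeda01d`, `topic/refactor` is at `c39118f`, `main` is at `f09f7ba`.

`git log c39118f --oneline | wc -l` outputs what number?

Walking parent pointers from c39118f: reachable set = {257bce1, 2f7a1f4, 823f052, ab0a6bb, c39118f, d59ea52, f19ca4e}.
That is 7 commits.

7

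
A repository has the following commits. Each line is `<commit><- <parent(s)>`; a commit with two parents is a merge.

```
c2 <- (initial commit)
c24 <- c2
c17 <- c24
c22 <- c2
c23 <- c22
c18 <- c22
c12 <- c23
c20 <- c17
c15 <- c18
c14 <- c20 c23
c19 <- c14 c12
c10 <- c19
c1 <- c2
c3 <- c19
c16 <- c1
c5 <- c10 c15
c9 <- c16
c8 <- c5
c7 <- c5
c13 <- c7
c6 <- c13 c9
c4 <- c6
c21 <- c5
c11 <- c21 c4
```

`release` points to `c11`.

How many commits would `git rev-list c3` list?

10

Walking parent pointers from c3: reachable set = {c12, c14, c17, c19, c2, c20, c22, c23, c24, c3}.
That is 10 commits.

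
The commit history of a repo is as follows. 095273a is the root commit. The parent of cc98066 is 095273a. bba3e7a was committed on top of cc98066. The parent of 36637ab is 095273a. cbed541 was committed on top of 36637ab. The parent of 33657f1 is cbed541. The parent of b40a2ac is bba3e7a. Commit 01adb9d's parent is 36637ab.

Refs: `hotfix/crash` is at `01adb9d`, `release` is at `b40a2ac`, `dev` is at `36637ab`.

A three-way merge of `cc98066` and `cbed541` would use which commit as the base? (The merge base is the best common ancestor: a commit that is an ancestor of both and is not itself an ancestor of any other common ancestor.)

Ancestors of cc98066: {095273a, cc98066}.
Ancestors of cbed541: {095273a, 36637ab, cbed541}.
Common ancestors: {095273a}.
The only common ancestor is 095273a, so it is the merge base.

095273a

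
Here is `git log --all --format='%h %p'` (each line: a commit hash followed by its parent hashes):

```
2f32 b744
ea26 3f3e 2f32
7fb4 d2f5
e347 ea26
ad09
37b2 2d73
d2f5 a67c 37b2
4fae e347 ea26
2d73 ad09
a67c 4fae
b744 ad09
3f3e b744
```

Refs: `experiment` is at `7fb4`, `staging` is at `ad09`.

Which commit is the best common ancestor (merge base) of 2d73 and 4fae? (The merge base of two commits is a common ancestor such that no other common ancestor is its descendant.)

ad09

Ancestors of 2d73: {2d73, ad09}.
Ancestors of 4fae: {2f32, 3f3e, 4fae, ad09, b744, e347, ea26}.
Common ancestors: {ad09}.
The only common ancestor is ad09, so it is the merge base.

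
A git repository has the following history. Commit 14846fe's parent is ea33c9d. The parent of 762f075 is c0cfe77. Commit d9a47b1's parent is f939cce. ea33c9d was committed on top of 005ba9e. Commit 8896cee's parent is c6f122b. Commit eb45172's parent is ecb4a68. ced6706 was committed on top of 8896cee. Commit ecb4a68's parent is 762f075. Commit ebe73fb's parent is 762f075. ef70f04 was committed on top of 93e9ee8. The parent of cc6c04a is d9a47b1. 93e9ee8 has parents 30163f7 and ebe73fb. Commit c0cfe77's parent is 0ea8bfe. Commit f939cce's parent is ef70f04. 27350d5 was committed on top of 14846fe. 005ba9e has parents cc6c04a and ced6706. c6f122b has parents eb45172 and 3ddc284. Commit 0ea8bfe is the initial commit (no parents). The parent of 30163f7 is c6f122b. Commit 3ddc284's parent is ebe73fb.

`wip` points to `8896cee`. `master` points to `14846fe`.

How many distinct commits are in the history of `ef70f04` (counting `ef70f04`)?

Walking parent pointers from ef70f04: reachable set = {0ea8bfe, 30163f7, 3ddc284, 762f075, 93e9ee8, c0cfe77, c6f122b, eb45172, ebe73fb, ecb4a68, ef70f04}.
That is 11 commits.

11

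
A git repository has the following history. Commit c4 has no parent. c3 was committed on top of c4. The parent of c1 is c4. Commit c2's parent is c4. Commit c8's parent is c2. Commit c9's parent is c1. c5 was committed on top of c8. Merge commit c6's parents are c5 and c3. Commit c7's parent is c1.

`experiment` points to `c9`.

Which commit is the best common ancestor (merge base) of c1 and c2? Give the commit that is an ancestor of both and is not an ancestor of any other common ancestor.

c4

Ancestors of c1: {c1, c4}.
Ancestors of c2: {c2, c4}.
Common ancestors: {c4}.
The only common ancestor is c4, so it is the merge base.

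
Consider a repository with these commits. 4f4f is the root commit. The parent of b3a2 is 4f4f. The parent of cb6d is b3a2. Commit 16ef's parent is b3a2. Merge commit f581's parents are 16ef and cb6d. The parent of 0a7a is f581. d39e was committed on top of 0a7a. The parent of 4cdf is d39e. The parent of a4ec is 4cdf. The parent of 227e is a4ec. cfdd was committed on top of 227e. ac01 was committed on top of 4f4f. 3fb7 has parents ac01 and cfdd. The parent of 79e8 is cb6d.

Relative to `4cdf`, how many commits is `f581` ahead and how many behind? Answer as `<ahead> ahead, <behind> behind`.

Reachable from f581: {16ef, 4f4f, b3a2, cb6d, f581}.
Reachable from 4cdf: {0a7a, 16ef, 4cdf, 4f4f, b3a2, cb6d, d39e, f581}.
Only in f581's history (ahead): {} — 0.
Only in 4cdf's history (behind): {0a7a, 4cdf, d39e} — 3.

0 ahead, 3 behind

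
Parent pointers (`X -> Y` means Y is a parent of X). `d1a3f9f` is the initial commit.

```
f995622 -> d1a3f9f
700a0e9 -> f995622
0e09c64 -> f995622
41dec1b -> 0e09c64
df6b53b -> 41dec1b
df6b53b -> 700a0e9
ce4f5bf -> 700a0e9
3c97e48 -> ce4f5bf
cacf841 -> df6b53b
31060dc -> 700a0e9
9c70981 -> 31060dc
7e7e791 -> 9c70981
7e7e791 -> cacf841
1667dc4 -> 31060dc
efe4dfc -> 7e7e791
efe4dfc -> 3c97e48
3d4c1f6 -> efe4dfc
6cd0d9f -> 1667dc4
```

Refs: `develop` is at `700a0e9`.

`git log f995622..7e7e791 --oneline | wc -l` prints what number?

8

Reachable from 7e7e791: {0e09c64, 31060dc, 41dec1b, 700a0e9, 7e7e791, 9c70981, cacf841, d1a3f9f, df6b53b, f995622}.
Reachable from f995622: {d1a3f9f, f995622}.
In 7e7e791's history but not f995622's: {0e09c64, 31060dc, 41dec1b, 700a0e9, 7e7e791, 9c70981, cacf841, df6b53b} — 8 commits.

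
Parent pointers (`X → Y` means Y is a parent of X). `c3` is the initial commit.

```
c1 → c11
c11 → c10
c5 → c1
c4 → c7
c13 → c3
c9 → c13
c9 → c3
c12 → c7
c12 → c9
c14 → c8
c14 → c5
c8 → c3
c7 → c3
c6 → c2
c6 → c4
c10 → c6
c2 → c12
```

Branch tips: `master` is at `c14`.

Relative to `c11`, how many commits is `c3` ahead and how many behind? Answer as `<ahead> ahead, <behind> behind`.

0 ahead, 9 behind

Reachable from c3: {c3}.
Reachable from c11: {c10, c11, c12, c13, c2, c3, c4, c6, c7, c9}.
Only in c3's history (ahead): {} — 0.
Only in c11's history (behind): {c10, c11, c12, c13, c2, c4, c6, c7, c9} — 9.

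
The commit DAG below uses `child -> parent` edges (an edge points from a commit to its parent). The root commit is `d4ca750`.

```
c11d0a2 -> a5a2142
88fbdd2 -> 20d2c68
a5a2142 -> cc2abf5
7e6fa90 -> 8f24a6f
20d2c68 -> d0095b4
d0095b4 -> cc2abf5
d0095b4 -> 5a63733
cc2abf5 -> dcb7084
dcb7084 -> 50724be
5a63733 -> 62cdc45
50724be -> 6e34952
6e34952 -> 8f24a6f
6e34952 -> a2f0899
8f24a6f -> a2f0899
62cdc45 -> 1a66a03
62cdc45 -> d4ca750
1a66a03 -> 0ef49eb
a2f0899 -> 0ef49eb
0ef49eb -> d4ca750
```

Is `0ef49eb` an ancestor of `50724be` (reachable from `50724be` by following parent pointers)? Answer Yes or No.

Yes

Ancestors of 50724be (commits reachable by following parents): {0ef49eb, 50724be, 6e34952, 8f24a6f, a2f0899, d4ca750}.
0ef49eb is in that set, so it is an ancestor of 50724be.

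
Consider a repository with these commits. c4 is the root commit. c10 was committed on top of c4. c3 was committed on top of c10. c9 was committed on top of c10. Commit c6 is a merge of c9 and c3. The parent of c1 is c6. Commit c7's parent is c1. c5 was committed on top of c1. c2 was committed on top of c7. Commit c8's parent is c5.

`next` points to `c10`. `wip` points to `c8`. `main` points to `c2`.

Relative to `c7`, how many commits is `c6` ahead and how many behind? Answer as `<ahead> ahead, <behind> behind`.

Reachable from c6: {c10, c3, c4, c6, c9}.
Reachable from c7: {c1, c10, c3, c4, c6, c7, c9}.
Only in c6's history (ahead): {} — 0.
Only in c7's history (behind): {c1, c7} — 2.

0 ahead, 2 behind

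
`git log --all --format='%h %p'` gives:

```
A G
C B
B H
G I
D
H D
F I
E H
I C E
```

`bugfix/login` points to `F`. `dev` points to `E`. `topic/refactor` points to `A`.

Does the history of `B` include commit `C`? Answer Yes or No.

No

Ancestors of B: {B, D, H}.
C is not in that set, so it is not an ancestor of B.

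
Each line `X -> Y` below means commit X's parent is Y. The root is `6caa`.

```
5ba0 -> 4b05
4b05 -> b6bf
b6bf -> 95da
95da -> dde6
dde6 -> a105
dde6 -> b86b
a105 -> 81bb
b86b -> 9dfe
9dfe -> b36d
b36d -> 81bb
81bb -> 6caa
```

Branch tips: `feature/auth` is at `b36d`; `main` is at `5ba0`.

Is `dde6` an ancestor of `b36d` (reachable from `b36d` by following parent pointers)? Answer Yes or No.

No

Ancestors of b36d: {6caa, 81bb, b36d}.
dde6 is not in that set, so it is not an ancestor of b36d.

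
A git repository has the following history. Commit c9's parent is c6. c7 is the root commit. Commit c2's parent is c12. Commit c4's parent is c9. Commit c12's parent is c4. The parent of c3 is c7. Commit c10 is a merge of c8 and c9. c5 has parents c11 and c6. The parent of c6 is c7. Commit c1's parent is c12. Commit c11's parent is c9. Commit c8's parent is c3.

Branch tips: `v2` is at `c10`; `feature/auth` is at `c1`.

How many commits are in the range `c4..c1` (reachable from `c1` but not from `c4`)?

2

Reachable from c1: {c1, c12, c4, c6, c7, c9}.
Reachable from c4: {c4, c6, c7, c9}.
In c1's history but not c4's: {c1, c12} — 2 commits.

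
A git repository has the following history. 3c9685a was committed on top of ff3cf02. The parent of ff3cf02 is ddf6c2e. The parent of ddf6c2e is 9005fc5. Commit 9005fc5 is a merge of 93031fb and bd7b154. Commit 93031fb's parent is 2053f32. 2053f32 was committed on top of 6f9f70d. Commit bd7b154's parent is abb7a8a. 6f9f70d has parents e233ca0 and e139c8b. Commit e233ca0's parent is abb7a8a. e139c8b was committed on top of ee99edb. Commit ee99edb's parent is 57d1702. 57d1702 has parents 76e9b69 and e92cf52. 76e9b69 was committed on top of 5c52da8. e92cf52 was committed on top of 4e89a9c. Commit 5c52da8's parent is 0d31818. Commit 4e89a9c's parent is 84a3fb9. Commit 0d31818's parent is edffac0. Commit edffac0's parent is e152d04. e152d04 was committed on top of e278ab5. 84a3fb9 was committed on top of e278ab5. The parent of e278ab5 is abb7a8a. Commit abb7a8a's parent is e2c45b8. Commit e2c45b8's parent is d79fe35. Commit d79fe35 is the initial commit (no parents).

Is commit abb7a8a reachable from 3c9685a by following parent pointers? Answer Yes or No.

Ancestors of 3c9685a (commits reachable by following parents): {0d31818, 2053f32, 3c9685a, 4e89a9c, 57d1702, 5c52da8, 6f9f70d, 76e9b69, 84a3fb9, 9005fc5, 93031fb, abb7a8a, bd7b154, d79fe35, ddf6c2e, e139c8b, e152d04, e233ca0, e278ab5, e2c45b8, e92cf52, edffac0, ee99edb, ff3cf02}.
abb7a8a is in that set, so it is an ancestor of 3c9685a.

Yes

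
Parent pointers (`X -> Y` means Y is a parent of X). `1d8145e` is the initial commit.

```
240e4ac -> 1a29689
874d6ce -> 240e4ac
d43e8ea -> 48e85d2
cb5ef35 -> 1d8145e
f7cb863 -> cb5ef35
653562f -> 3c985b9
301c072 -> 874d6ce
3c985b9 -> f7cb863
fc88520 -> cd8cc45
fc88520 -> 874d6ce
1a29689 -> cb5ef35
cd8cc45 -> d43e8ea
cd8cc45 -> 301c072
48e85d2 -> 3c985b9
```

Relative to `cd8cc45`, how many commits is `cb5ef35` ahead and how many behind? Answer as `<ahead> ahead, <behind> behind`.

Reachable from cb5ef35: {1d8145e, cb5ef35}.
Reachable from cd8cc45: {1a29689, 1d8145e, 240e4ac, 301c072, 3c985b9, 48e85d2, 874d6ce, cb5ef35, cd8cc45, d43e8ea, f7cb863}.
Only in cb5ef35's history (ahead): {} — 0.
Only in cd8cc45's history (behind): {1a29689, 240e4ac, 301c072, 3c985b9, 48e85d2, 874d6ce, cd8cc45, d43e8ea, f7cb863} — 9.

0 ahead, 9 behind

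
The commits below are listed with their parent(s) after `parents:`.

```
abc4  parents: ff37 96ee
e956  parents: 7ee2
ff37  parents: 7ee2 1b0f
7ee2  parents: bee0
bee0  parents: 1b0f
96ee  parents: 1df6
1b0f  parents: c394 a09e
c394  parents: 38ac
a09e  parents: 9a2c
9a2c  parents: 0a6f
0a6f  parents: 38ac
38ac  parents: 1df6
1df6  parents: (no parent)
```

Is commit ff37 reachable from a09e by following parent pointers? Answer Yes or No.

No

Ancestors of a09e: {0a6f, 1df6, 38ac, 9a2c, a09e}.
ff37 is not in that set, so it is not an ancestor of a09e.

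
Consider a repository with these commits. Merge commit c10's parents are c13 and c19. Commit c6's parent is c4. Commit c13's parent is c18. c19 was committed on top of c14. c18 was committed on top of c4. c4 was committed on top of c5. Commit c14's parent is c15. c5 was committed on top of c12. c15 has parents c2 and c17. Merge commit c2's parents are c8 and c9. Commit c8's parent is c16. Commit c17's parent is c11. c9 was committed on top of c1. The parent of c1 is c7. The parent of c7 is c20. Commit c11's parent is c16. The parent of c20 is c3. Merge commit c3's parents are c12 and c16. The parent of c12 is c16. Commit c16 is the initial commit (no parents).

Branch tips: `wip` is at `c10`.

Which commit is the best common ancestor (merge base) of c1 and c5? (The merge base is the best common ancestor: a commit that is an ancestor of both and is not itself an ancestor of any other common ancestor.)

Ancestors of c1: {c1, c12, c16, c20, c3, c7}.
Ancestors of c5: {c12, c16, c5}.
Common ancestors: {c12, c16}.
Among these, c12 is not an ancestor of any other common ancestor — it is the merge base.

c12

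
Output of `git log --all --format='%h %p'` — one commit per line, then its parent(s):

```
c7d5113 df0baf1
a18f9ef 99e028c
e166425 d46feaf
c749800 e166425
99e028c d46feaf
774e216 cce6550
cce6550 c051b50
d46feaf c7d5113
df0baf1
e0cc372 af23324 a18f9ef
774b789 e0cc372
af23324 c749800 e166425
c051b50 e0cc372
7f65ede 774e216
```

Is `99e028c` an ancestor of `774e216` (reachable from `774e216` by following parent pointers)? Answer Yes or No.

Ancestors of 774e216 (commits reachable by following parents): {774e216, 99e028c, a18f9ef, af23324, c051b50, c749800, c7d5113, cce6550, d46feaf, df0baf1, e0cc372, e166425}.
99e028c is in that set, so it is an ancestor of 774e216.

Yes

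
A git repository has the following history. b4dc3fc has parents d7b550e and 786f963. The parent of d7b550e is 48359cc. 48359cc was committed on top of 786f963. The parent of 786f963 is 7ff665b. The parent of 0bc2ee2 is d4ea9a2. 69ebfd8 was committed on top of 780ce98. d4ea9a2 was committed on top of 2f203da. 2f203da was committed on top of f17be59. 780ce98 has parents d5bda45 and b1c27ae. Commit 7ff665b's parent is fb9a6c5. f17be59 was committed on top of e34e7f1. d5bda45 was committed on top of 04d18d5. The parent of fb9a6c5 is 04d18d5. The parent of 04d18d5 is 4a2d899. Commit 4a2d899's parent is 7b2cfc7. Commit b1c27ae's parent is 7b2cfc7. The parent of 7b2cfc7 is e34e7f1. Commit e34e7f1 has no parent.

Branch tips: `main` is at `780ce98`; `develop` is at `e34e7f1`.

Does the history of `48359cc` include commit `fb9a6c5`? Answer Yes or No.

Ancestors of 48359cc (commits reachable by following parents): {04d18d5, 48359cc, 4a2d899, 786f963, 7b2cfc7, 7ff665b, e34e7f1, fb9a6c5}.
fb9a6c5 is in that set, so it is an ancestor of 48359cc.

Yes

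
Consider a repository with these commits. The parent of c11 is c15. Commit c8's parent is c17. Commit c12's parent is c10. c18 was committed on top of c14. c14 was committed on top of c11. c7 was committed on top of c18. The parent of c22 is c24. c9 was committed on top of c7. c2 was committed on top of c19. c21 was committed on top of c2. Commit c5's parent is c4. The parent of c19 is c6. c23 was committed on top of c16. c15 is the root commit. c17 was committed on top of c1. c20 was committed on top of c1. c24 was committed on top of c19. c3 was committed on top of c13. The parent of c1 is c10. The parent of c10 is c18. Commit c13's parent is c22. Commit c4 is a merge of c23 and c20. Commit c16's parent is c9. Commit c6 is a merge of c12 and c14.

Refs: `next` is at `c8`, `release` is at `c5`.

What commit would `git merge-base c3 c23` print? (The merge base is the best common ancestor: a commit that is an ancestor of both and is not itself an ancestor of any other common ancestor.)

Ancestors of c3: {c10, c11, c12, c13, c14, c15, c18, c19, c22, c24, c3, c6}.
Ancestors of c23: {c11, c14, c15, c16, c18, c23, c7, c9}.
Common ancestors: {c11, c14, c15, c18}.
Among these, c18 is not an ancestor of any other common ancestor — it is the merge base.

c18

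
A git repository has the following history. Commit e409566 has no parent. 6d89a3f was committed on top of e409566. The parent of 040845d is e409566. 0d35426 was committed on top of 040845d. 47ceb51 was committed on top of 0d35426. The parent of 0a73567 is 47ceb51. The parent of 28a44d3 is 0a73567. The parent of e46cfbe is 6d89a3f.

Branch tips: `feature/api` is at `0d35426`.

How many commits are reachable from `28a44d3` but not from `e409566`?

Reachable from 28a44d3: {040845d, 0a73567, 0d35426, 28a44d3, 47ceb51, e409566}.
Reachable from e409566: {e409566}.
In 28a44d3's history but not e409566's: {040845d, 0a73567, 0d35426, 28a44d3, 47ceb51} — 5 commits.

5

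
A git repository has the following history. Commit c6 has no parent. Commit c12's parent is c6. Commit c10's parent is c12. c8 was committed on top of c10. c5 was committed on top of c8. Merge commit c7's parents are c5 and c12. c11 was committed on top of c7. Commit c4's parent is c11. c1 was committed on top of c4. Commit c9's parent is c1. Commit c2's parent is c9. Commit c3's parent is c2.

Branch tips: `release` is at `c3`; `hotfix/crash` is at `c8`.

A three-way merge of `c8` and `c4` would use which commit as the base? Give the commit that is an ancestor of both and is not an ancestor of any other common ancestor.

Ancestors of c8: {c10, c12, c6, c8}.
Ancestors of c4: {c10, c11, c12, c4, c5, c6, c7, c8}.
Common ancestors: {c10, c12, c6, c8}.
Among these, c8 is not an ancestor of any other common ancestor — it is the merge base.

c8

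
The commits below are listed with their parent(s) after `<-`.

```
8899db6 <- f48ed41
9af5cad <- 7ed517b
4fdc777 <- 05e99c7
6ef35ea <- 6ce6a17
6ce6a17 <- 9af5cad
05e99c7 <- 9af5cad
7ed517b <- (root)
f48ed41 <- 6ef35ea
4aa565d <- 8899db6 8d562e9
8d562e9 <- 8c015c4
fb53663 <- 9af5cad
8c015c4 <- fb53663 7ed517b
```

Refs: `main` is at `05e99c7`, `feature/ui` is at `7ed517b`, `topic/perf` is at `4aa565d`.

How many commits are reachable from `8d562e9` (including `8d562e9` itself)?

Walking parent pointers from 8d562e9: reachable set = {7ed517b, 8c015c4, 8d562e9, 9af5cad, fb53663}.
That is 5 commits.

5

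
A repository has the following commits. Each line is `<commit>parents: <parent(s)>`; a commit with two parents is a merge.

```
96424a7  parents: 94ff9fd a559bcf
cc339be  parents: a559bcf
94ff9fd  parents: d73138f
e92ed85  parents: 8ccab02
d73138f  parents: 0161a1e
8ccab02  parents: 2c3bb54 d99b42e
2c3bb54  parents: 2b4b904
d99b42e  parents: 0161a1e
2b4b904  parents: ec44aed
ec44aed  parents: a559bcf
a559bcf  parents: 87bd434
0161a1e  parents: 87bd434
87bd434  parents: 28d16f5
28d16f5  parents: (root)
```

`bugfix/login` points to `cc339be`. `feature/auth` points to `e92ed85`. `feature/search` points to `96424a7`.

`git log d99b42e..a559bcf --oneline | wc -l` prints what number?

1

Reachable from a559bcf: {28d16f5, 87bd434, a559bcf}.
Reachable from d99b42e: {0161a1e, 28d16f5, 87bd434, d99b42e}.
In a559bcf's history but not d99b42e's: {a559bcf} — 1 commit.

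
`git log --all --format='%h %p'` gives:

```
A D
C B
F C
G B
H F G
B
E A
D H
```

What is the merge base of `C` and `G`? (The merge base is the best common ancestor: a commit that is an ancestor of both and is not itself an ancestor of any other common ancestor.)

Ancestors of C: {B, C}.
Ancestors of G: {B, G}.
Common ancestors: {B}.
The only common ancestor is B, so it is the merge base.

B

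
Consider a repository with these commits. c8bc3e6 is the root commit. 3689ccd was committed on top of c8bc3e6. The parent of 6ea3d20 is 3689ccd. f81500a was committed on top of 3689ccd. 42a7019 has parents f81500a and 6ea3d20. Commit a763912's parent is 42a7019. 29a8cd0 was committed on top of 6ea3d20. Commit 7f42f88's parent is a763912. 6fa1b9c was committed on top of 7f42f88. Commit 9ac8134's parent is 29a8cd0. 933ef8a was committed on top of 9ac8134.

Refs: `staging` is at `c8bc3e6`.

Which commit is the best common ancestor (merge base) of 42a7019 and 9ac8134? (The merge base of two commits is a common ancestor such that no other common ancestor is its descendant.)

Ancestors of 42a7019: {3689ccd, 42a7019, 6ea3d20, c8bc3e6, f81500a}.
Ancestors of 9ac8134: {29a8cd0, 3689ccd, 6ea3d20, 9ac8134, c8bc3e6}.
Common ancestors: {3689ccd, 6ea3d20, c8bc3e6}.
Among these, 6ea3d20 is not an ancestor of any other common ancestor — it is the merge base.

6ea3d20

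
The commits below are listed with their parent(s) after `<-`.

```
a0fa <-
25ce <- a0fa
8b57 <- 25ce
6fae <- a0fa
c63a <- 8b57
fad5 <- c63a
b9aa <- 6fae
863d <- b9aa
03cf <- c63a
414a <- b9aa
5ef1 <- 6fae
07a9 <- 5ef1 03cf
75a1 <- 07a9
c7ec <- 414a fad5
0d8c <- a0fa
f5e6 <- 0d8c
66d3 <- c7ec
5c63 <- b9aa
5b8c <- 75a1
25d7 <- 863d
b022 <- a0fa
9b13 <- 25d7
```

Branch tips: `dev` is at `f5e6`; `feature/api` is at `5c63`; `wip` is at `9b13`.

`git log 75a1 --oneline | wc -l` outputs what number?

9

Walking parent pointers from 75a1: reachable set = {03cf, 07a9, 25ce, 5ef1, 6fae, 75a1, 8b57, a0fa, c63a}.
That is 9 commits.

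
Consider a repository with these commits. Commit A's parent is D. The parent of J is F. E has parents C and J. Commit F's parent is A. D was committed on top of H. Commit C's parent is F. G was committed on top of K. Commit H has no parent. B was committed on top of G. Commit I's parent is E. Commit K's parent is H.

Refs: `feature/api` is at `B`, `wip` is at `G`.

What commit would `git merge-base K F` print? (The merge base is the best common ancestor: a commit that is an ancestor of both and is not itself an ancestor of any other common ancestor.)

H

Ancestors of K: {H, K}.
Ancestors of F: {A, D, F, H}.
Common ancestors: {H}.
The only common ancestor is H, so it is the merge base.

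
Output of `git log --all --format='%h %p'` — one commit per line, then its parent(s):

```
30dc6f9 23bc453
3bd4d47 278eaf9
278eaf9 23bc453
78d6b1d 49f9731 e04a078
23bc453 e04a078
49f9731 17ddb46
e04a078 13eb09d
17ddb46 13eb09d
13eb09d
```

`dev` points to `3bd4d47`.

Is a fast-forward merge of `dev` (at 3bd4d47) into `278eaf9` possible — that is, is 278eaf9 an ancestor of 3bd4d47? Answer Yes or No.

A fast-forward from 278eaf9 to 3bd4d47 is possible iff 278eaf9 is an ancestor of 3bd4d47.
Ancestors of 3bd4d47: {13eb09d, 23bc453, 278eaf9, 3bd4d47, e04a078}.
278eaf9 is among them, so fast-forward is possible.

Yes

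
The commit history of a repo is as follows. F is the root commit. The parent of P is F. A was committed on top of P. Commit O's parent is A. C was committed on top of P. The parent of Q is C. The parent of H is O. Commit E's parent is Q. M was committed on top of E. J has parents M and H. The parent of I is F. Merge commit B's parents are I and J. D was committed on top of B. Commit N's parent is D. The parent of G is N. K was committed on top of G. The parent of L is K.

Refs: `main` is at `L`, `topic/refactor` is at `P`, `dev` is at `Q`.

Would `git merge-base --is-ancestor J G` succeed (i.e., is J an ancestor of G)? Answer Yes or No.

Yes

Ancestors of G (commits reachable by following parents): {A, B, C, D, E, F, G, H, I, J, M, N, O, P, Q}.
J is in that set, so it is an ancestor of G.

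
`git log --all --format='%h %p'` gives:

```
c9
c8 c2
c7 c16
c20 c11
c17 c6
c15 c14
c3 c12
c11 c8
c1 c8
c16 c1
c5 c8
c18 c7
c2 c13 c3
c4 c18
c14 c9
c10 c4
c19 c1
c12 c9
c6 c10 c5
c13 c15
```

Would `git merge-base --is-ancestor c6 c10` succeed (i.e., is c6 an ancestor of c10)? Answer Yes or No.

No

Ancestors of c10: {c1, c10, c12, c13, c14, c15, c16, c18, c2, c3, c4, c7, c8, c9}.
c6 is not in that set, so it is not an ancestor of c10.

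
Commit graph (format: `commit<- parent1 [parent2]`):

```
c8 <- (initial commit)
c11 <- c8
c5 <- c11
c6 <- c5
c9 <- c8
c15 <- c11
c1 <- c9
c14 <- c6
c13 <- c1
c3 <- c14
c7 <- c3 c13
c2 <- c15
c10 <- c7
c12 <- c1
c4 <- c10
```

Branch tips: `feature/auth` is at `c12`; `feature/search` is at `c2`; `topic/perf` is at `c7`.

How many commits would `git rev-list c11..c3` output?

4

Reachable from c3: {c11, c14, c3, c5, c6, c8}.
Reachable from c11: {c11, c8}.
In c3's history but not c11's: {c14, c3, c5, c6} — 4 commits.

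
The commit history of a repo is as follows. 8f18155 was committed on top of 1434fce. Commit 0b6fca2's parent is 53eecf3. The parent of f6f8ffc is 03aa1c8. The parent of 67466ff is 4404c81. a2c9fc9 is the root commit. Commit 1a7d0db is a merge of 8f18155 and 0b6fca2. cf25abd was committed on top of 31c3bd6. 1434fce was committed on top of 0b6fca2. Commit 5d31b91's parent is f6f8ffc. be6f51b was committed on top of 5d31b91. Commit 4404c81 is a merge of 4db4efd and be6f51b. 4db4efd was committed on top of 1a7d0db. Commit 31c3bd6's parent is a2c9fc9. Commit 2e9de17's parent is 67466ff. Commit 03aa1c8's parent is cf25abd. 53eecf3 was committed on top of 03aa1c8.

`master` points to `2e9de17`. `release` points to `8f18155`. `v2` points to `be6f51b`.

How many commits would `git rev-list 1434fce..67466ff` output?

8

Reachable from 67466ff: {03aa1c8, 0b6fca2, 1434fce, 1a7d0db, 31c3bd6, 4404c81, 4db4efd, 53eecf3, 5d31b91, 67466ff, 8f18155, a2c9fc9, be6f51b, cf25abd, f6f8ffc}.
Reachable from 1434fce: {03aa1c8, 0b6fca2, 1434fce, 31c3bd6, 53eecf3, a2c9fc9, cf25abd}.
In 67466ff's history but not 1434fce's: {1a7d0db, 4404c81, 4db4efd, 5d31b91, 67466ff, 8f18155, be6f51b, f6f8ffc} — 8 commits.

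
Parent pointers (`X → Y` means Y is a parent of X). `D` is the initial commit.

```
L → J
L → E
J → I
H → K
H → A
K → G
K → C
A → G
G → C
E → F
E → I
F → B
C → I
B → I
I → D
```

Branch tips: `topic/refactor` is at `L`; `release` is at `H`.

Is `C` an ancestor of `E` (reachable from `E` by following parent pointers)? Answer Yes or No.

No

Ancestors of E: {B, D, E, F, I}.
C is not in that set, so it is not an ancestor of E.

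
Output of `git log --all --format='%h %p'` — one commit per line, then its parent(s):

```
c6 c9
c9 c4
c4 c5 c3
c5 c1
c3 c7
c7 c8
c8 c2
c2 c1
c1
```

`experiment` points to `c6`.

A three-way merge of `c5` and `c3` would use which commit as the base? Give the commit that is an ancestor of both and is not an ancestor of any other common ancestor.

c1

Ancestors of c5: {c1, c5}.
Ancestors of c3: {c1, c2, c3, c7, c8}.
Common ancestors: {c1}.
The only common ancestor is c1, so it is the merge base.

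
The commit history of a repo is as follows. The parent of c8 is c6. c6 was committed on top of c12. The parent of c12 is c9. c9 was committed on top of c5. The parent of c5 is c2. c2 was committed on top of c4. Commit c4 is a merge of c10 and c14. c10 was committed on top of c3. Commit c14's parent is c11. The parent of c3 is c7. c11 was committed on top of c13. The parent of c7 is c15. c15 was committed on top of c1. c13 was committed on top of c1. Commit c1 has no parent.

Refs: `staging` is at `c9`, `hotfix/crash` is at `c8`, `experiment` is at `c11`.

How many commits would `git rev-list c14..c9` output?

Reachable from c9: {c1, c10, c11, c13, c14, c15, c2, c3, c4, c5, c7, c9}.
Reachable from c14: {c1, c11, c13, c14}.
In c9's history but not c14's: {c10, c15, c2, c3, c4, c5, c7, c9} — 8 commits.

8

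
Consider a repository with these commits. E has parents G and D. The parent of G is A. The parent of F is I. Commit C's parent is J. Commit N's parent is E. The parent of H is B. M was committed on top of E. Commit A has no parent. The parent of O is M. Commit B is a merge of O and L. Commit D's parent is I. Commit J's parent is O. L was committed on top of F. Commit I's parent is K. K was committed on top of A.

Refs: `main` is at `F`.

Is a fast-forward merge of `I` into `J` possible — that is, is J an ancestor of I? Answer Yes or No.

A fast-forward from J to I is possible iff J is an ancestor of I.
Ancestors of I: {A, I, K}.
J is not among them, so fast-forward is not possible.

No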